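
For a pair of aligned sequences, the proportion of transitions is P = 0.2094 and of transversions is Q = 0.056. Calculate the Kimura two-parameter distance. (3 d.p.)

Under the Kimura two-parameter model, d = −½ ln(1 − 2P − Q) − ¼ ln(1 − 2Q).
1 − 2P − Q = 0.5252, giving −½ ln(0.5252) = 0.321988.
1 − 2Q = 0.888, giving −¼ ln(0.888) = 0.029696.
d = 0.321988 + 0.029696 = 0.351684.

0.352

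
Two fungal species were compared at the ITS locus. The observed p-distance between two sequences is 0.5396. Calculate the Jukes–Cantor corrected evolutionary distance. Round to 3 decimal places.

0.953

d = −(3/4) ln(1 − 4p/3) = −0.75 ln(1 − 0.719467) = −0.75 ln(0.280533)
  = −0.75 × (-1.271064) = 0.953298 substitutions/site.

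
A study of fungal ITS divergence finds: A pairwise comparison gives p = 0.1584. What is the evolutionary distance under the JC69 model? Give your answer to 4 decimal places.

0.1779

d = −(3/4) ln(1 − 4p/3) = −0.75 ln(1 − 0.2112) = −0.75 ln(0.7888)
  = −0.75 × (-0.237242) = 0.177932 substitutions/site.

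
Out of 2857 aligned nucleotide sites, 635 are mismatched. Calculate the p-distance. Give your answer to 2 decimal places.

0.22

p = 635/2857 = 0.222261… ≈ 0.22 (to 2 d.p.).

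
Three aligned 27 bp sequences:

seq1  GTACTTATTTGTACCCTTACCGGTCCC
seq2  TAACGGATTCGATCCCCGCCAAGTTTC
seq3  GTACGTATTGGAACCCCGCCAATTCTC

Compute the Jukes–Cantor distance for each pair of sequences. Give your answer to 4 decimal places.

d(seq1,seq2) = 0.8817, d(seq1,seq3) = 0.5107, d(seq2,seq3) = 0.3181

seq1–seq2: 14/27 sites differ → p ≈ 0.518519, d = −0.75 ln(1 − 0.691359) = 0.881682 ≈ 0.8817.
seq1–seq3: 10/27 sites differ → p ≈ 0.37037, d = −0.75 ln(1 − 0.493827) = 0.510658 ≈ 0.5107.
seq2–seq3: 7/27 sites differ → p ≈ 0.259259, d = −0.75 ln(1 − 0.345679) = 0.318118 ≈ 0.3181.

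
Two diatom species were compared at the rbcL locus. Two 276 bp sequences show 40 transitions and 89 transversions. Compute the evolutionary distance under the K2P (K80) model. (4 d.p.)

P = 40/276 ≈ 0.144928 and Q = 89/276 ≈ 0.322464.
Under the Kimura two-parameter model, d = −½ ln(1 − 2P − Q) − ¼ ln(1 − 2Q).
1 − 2P − Q = 0.38768, giving −½ ln(0.38768) = 0.473788.
1 − 2Q = 0.355072, giving −¼ ln(0.355072) = 0.258859.
d = 0.473788 + 0.258859 = 0.732647.

0.7326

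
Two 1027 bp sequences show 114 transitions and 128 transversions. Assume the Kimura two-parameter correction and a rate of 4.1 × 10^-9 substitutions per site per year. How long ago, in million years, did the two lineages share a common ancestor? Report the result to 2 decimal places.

P = 114/1027 ≈ 0.111003 and Q = 128/1027 ≈ 0.124635.
Under the Kimura two-parameter model, d = −½ ln(1 − 2P − Q) − ¼ ln(1 − 2Q).
1 − 2P − Q = 0.653359, giving −½ ln(0.653359) = 0.212814.
1 − 2Q = 0.75073, giving −¼ ln(0.75073) = 0.071677.
d = 0.212814 + 0.071677 = 0.284491.
Under a molecular clock d = 2μt, so t = d/(2μ) = 0.284491 / (2 × 4.1 × 10^-9) = 34.69 million years.

34.69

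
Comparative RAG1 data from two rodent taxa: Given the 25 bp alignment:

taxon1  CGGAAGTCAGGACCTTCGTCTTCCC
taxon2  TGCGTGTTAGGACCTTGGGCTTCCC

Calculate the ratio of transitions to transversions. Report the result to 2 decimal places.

0.75

Transitions are A↔G and C↔T; transversions are all other mismatches.
Transitions: 3. Transversions: 4.
R = 3/4 = 0.75.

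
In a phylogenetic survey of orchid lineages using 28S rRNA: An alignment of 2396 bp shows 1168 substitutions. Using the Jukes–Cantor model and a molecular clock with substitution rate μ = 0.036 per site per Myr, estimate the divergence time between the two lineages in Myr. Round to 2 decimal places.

10.93

p = 1168/2396 ≈ 0.487479.
d = −(3/4) ln(1 − 4p/3) = −0.75 ln(1 − 0.649972) = −0.75 ln(0.350028)
  = −0.75 × (-1.049742) = 0.787307 substitutions/site.
Under a molecular clock d = 2μt, so t = d/(2μ) = 0.787307 / (2 × 0.036) = 10.93 Myr.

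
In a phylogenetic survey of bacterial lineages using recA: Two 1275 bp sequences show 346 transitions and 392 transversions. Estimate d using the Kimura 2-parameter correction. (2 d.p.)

1.19

P = 346/1275 ≈ 0.271373 and Q = 392/1275 ≈ 0.307451.
Under the Kimura two-parameter model, d = −½ ln(1 − 2P − Q) − ¼ ln(1 − 2Q).
1 − 2P − Q = 0.149803, giving −½ ln(0.149803) = 0.949217.
1 − 2Q = 0.385098, giving −¼ ln(0.385098) = 0.238564.
d = 0.949217 + 0.238564 = 1.187781.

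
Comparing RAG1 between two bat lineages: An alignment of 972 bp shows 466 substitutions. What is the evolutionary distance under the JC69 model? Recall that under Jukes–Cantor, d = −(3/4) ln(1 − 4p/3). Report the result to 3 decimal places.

p = 466/972 ≈ 0.479424.
d = −(3/4) ln(1 − 4p/3) = −0.75 ln(1 − 0.639232) = −0.75 ln(0.360768)
  = −0.75 × (-1.019520) = 0.764640 substitutions/site.

0.765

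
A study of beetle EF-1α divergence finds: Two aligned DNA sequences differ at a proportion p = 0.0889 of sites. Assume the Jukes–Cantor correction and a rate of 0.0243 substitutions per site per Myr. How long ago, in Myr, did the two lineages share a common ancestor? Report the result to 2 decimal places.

d = −(3/4) ln(1 − 4p/3) = −0.75 ln(1 − 0.118533) = −0.75 ln(0.881467)
  = −0.75 × (-0.126168) = 0.094626 substitutions/site.
Under a molecular clock d = 2μt, so t = d/(2μ) = 0.094626 / (2 × 0.0243) = 1.95 Myr.

1.95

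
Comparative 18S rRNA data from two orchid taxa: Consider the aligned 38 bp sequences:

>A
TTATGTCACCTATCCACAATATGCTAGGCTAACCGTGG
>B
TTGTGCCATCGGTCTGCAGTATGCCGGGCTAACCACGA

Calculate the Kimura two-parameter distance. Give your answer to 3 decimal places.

0.550

Of 38 sites, 12 differences are transitions and 1 are transversions, so P = 12/38 ≈ 0.315789 and Q = 1/38 ≈ 0.026316.
Under the Kimura two-parameter model, d = −½ ln(1 − 2P − Q) − ¼ ln(1 − 2Q).
1 − 2P − Q = 0.342106, giving −½ ln(0.342106) = 0.536317.
1 − 2Q = 0.947368, giving −¼ ln(0.947368) = 0.013517.
d = 0.536317 + 0.013517 = 0.549834.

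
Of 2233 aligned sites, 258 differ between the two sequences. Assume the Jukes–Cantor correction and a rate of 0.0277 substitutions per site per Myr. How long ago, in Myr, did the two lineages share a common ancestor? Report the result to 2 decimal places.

2.26

p = 258/2233 ≈ 0.11554.
d = −(3/4) ln(1 − 4p/3) = −0.75 ln(1 − 0.154053) = −0.75 ln(0.845947)
  = −0.75 × (-0.167299) = 0.125474 substitutions/site.
Under a molecular clock d = 2μt, so t = d/(2μ) = 0.125474 / (2 × 0.0277) = 2.26 Myr.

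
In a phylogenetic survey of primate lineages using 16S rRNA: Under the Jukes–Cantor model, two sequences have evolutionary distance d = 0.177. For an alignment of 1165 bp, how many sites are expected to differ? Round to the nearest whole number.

Invert JC69: p = (3/4)(1 − e^(−4d/3)) = 0.75 × (1 − e^(-0.236)) = 0.75 × (1 − 0.789781) = 0.157664.
Expected differing sites = pL ≈ 0.157664 × 1165 = 183.67856 ≈ 184.

184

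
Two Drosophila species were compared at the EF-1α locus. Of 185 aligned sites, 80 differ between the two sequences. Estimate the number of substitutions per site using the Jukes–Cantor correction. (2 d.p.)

p = 80/185 ≈ 0.432432.
d = −(3/4) ln(1 − 4p/3) = −0.75 ln(1 − 0.576576) = −0.75 ln(0.423424)
  = −0.75 × (-0.859381) = 0.644536 substitutions/site.

0.64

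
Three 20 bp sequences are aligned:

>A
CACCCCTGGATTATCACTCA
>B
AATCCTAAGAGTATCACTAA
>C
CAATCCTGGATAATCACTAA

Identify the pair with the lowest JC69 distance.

A–B: 7/20 differ, p = 0.350, d = 0.471.
A–C: 4/20 differ, p = 0.200, d = 0.233.
B–C: 8/20 differ, p = 0.400, d = 0.572.
The smallest distance is between A and C.

A and C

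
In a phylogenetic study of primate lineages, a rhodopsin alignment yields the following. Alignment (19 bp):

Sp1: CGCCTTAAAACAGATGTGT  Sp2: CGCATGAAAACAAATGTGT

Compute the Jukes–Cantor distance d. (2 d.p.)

The sequences differ at 3 of 19 sites (4, 6, 13), so p = 3/19 ≈ 0.157895.
d = −(3/4) ln(1 − 4p/3) = −0.75 ln(1 − 0.210527) = −0.75 ln(0.789473)
  = −0.75 × (-0.236390) = 0.177293 substitutions/site.

0.18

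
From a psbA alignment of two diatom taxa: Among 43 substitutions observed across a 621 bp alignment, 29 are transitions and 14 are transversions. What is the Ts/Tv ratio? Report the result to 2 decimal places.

2.07

R = 29/14 = 2.071428… ≈ 2.07 (to 2 d.p.).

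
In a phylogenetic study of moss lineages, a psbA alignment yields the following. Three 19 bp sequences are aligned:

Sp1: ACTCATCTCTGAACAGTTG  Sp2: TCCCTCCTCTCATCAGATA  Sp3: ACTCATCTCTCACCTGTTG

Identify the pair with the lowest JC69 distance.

Sp1 and Sp3

Sp1–Sp2: 8/19 differ, p = 0.421, d = 0.618.
Sp1–Sp3: 3/19 differ, p = 0.158, d = 0.177.
Sp2–Sp3: 8/19 differ, p = 0.421, d = 0.618.
The smallest distance is between Sp1 and Sp3.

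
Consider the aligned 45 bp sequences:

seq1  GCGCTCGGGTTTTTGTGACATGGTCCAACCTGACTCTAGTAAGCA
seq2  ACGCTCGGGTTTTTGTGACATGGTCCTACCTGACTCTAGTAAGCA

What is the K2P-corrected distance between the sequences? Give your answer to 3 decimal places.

0.046

Of 45 sites, 1 differences are transitions and 1 are transversions, so P = 1/45 ≈ 0.022222 and Q = 1/45 ≈ 0.022222.
Under the Kimura two-parameter model, d = −½ ln(1 − 2P − Q) − ¼ ln(1 − 2Q).
1 − 2P − Q = 0.933334, giving −½ ln(0.933334) = 0.034496.
1 − 2Q = 0.955556, giving −¼ ln(0.955556) = 0.011365.
d = 0.034496 + 0.011365 = 0.045861.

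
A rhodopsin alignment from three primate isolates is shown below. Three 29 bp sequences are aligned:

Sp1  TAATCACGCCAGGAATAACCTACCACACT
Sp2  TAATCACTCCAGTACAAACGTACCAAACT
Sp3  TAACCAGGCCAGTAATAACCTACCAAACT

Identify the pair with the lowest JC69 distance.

Sp1–Sp2: 6/29 differ, p = 0.207, d = 0.242.
Sp1–Sp3: 4/29 differ, p = 0.138, d = 0.152.
Sp2–Sp3: 6/29 differ, p = 0.207, d = 0.242.
The smallest distance is between Sp1 and Sp3.

Sp1 and Sp3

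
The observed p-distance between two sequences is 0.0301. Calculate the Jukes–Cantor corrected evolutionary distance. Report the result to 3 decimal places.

d = −(3/4) ln(1 − 4p/3) = −0.75 ln(1 − 0.040133) = −0.75 ln(0.959867)
  = −0.75 × (-0.040961) = 0.030721 substitutions/site.

0.031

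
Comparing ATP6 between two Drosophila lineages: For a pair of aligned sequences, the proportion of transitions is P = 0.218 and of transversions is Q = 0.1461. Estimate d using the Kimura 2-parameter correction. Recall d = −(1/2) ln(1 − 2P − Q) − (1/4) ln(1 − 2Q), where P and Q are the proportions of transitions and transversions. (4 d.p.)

Under the Kimura two-parameter model, d = −½ ln(1 − 2P − Q) − ¼ ln(1 − 2Q).
1 − 2P − Q = 0.4179, giving −½ ln(0.4179) = 0.436257.
1 − 2Q = 0.7078, giving −¼ ln(0.7078) = 0.086398.
d = 0.436257 + 0.086398 = 0.522655.

0.5227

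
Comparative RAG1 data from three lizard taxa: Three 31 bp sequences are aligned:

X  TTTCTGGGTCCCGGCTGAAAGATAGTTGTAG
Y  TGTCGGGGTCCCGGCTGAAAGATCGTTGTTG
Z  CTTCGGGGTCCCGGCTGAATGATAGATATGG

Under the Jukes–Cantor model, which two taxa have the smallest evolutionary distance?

X–Y: 4/31 differ, p = 0.129, d = 0.142.
X–Z: 6/31 differ, p = 0.194, d = 0.224.
Y–Z: 7/31 differ, p = 0.226, d = 0.269.
The smallest distance is between X and Y.

X and Y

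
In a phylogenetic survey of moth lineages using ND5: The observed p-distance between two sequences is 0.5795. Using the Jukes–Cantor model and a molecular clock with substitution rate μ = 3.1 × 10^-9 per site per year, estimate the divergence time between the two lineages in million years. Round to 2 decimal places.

179.19

d = −(3/4) ln(1 − 4p/3) = −0.75 ln(1 − 0.772667) = −0.75 ln(0.227333)
  = −0.75 × (-1.481339) = 1.111004 substitutions/site.
Under a molecular clock d = 2μt, so t = d/(2μ) = 1.111004 / (2 × 3.1 × 10^-9) = 179.19 million years.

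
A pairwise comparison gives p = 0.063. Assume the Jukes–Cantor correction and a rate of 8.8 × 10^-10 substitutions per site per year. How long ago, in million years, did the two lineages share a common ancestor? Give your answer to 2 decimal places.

37.39

d = −(3/4) ln(1 − 4p/3) = −0.75 ln(1 − 0.084) = −0.75 ln(0.916)
  = −0.75 × (-0.087739) = 0.065804 substitutions/site.
Under a molecular clock d = 2μt, so t = d/(2μ) = 0.065804 / (2 × 8.8 × 10^-10) = 37.39 million years.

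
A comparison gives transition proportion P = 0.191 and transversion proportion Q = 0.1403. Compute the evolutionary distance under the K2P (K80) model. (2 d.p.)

Under the Kimura two-parameter model, d = −½ ln(1 − 2P − Q) − ¼ ln(1 − 2Q).
1 − 2P − Q = 0.4777, giving −½ ln(0.4777) = 0.369386.
1 − 2Q = 0.7194, giving −¼ ln(0.7194) = 0.082334.
d = 0.369386 + 0.082334 = 0.451720.

0.45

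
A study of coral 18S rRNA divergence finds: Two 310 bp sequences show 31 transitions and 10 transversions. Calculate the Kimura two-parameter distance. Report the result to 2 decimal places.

P = 31/310 = 0.1 and Q = 10/310 ≈ 0.032258.
Under the Kimura two-parameter model, d = −½ ln(1 − 2P − Q) − ¼ ln(1 − 2Q).
1 − 2P − Q = 0.767742, giving −½ ln(0.767742) = 0.132151.
1 − 2Q = 0.935484, giving −¼ ln(0.935484) = 0.016673.
d = 0.132151 + 0.016673 = 0.148824.

0.15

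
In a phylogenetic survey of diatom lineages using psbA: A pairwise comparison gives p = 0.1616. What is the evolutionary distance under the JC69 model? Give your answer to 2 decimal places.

d = −(3/4) ln(1 − 4p/3) = −0.75 ln(1 − 0.215467) = −0.75 ln(0.784533)
  = −0.75 × (-0.242667) = 0.182000 substitutions/site.

0.18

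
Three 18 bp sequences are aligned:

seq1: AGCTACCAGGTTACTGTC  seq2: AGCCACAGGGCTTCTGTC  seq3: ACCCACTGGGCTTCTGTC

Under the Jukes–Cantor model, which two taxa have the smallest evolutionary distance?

seq2 and seq3

seq1–seq2: 5/18 differ, p = 0.278, d = 0.347.
seq1–seq3: 6/18 differ, p = 0.333, d = 0.441.
seq2–seq3: 2/18 differ, p = 0.111, d = 0.120.
The smallest distance is between seq2 and seq3.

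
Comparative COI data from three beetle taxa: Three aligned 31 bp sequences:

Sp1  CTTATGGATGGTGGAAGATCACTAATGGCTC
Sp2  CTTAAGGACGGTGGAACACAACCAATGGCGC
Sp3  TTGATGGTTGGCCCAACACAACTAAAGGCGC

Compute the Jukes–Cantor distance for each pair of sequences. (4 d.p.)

d(Sp1,Sp2) = 0.2687, d(Sp1,Sp3) = 0.4806, d(Sp2,Sp3) = 0.4217

Sp1–Sp2: 7/31 sites differ → p ≈ 0.225806, d = −0.75 ln(1 − 0.301075) = 0.268659 ≈ 0.2687.
Sp1–Sp3: 11/31 sites differ → p ≈ 0.354839, d = −0.75 ln(1 − 0.473119) = 0.480585 ≈ 0.4806.
Sp2–Sp3: 10/31 sites differ → p ≈ 0.322581, d = −0.75 ln(1 − 0.430108) = 0.421731 ≈ 0.4217.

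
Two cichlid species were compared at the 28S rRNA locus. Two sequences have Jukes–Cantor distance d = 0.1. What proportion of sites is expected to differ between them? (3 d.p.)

p = (3/4)(1 − e^(−4d/3)) = 0.75 × (1 − e^(-0.133333)) = 0.75 × (1 − 0.875174) = 0.093620.

0.094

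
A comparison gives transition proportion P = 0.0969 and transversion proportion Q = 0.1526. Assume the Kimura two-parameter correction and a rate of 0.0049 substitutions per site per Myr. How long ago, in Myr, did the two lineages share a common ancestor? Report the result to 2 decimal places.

30.99

Under the Kimura two-parameter model, d = −½ ln(1 − 2P − Q) − ¼ ln(1 − 2Q).
1 − 2P − Q = 0.6536, giving −½ ln(0.6536) = 0.212630.
1 − 2Q = 0.6948, giving −¼ ln(0.6948) = 0.091033.
d = 0.212630 + 0.091033 = 0.303663.
Under a molecular clock d = 2μt, so t = d/(2μ) = 0.303663 / (2 × 0.0049) = 30.99 Myr.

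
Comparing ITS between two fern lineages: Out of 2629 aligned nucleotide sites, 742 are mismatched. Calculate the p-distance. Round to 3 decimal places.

0.282

p = 742/2629 = 0.282236… ≈ 0.282 (to 3 d.p.).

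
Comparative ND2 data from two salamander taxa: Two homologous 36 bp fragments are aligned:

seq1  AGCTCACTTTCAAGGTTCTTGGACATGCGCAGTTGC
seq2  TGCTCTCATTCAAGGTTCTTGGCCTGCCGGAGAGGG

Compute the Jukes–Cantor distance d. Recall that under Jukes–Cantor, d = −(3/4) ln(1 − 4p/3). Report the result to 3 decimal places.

0.392

The sequences differ at 11 of 36 sites, so p = 11/36 ≈ 0.305556.
d = −(3/4) ln(1 − 4p/3) = −0.75 ln(1 − 0.407408) = −0.75 ln(0.592592)
  = −0.75 × (-0.523249) = 0.392437 substitutions/site.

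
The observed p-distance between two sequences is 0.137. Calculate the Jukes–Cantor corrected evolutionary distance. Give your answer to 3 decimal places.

0.151

d = −(3/4) ln(1 − 4p/3) = −0.75 ln(1 − 0.182667) = −0.75 ln(0.817333)
  = −0.75 × (-0.201709) = 0.151282 substitutions/site.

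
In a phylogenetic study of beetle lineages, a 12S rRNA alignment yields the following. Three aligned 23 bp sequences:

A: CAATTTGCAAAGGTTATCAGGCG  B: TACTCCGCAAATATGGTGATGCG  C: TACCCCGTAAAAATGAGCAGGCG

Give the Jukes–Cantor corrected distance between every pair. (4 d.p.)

A–B: 10/23 sites differ → p ≈ 0.434783, d = −0.75 ln(1 − 0.579711) = 0.650110 ≈ 0.6501.
A–C: 10/23 sites differ → p ≈ 0.434783, d = −0.75 ln(1 − 0.579711) = 0.650110 ≈ 0.6501.
B–C: 7/23 sites differ → p ≈ 0.304348, d = −0.75 ln(1 − 0.405797) = 0.390401 ≈ 0.3904.

d(A,B) = 0.6501, d(A,C) = 0.6501, d(B,C) = 0.3904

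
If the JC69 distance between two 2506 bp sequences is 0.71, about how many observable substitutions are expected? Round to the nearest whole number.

Invert JC69: p = (3/4)(1 − e^(−4d/3)) = 0.75 × (1 − e^(-0.946667)) = 0.75 × (1 − 0.388032) = 0.458976.
Expected differing sites = pL ≈ 0.458976 × 2506 = 1150.193856 ≈ 1150.

1150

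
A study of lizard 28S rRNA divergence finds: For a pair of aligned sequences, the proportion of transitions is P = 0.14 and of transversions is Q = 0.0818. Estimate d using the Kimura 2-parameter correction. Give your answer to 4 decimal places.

0.2692

Under the Kimura two-parameter model, d = −½ ln(1 − 2P − Q) − ¼ ln(1 − 2Q).
1 − 2P − Q = 0.6382, giving −½ ln(0.6382) = 0.224552.
1 − 2Q = 0.8364, giving −¼ ln(0.8364) = 0.044662.
d = 0.224552 + 0.044662 = 0.269214.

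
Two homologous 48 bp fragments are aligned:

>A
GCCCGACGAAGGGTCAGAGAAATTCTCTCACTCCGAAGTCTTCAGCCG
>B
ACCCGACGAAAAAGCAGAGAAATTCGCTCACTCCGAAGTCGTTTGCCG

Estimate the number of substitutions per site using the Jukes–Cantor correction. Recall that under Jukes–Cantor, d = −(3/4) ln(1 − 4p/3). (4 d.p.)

0.2158

The sequences differ at 9 of 48 sites (1, 11, 12, 13, 14, 26, 41, 43, 44), so p = 9/48 = 0.1875.
d = −(3/4) ln(1 − 4p/3) = −0.75 ln(1 − 0.25) = −0.75 ln(0.75)
  = −0.75 × (-0.287682) = 0.215762 substitutions/site.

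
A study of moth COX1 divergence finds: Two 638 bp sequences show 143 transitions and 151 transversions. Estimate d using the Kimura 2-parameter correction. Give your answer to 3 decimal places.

0.738

P = 143/638 ≈ 0.224138 and Q = 151/638 ≈ 0.236677.
Under the Kimura two-parameter model, d = −½ ln(1 − 2P − Q) − ¼ ln(1 − 2Q).
1 − 2P − Q = 0.315047, giving −½ ln(0.315047) = 0.577517.
1 − 2Q = 0.526646, giving −¼ ln(0.526646) = 0.160307.
d = 0.577517 + 0.160307 = 0.737824.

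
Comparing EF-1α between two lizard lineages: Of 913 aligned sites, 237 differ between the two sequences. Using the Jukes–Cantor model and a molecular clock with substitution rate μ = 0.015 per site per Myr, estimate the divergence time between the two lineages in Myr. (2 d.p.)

p = 237/913 ≈ 0.259584.
d = −(3/4) ln(1 − 4p/3) = −0.75 ln(1 − 0.346112) = −0.75 ln(0.653888)
  = −0.75 × (-0.424819) = 0.318614 substitutions/site.
Under a molecular clock d = 2μt, so t = d/(2μ) = 0.318614 / (2 × 0.015) = 10.62 Myr.

10.62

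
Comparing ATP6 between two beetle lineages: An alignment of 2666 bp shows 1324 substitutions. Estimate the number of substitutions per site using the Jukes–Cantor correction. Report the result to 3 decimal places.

p = 1324/2666 ≈ 0.496624.
d = −(3/4) ln(1 − 4p/3) = −0.75 ln(1 − 0.662165) = −0.75 ln(0.337835)
  = −0.75 × (-1.085198) = 0.813899 substitutions/site.

0.814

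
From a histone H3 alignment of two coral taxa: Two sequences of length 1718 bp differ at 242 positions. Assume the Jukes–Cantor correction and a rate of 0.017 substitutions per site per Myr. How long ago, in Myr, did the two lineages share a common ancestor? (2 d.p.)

4.59

p = 242/1718 ≈ 0.140861.
d = −(3/4) ln(1 − 4p/3) = −0.75 ln(1 − 0.187815) = −0.75 ln(0.812185)
  = −0.75 × (-0.208027) = 0.156020 substitutions/site.
Under a molecular clock d = 2μt, so t = d/(2μ) = 0.156020 / (2 × 0.017) = 4.59 Myr.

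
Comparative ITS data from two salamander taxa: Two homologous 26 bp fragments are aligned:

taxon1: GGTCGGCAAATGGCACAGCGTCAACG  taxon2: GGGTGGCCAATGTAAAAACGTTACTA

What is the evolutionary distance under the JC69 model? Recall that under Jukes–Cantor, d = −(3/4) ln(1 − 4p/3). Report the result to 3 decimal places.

The sequences differ at 11 of 26 sites, so p = 11/26 ≈ 0.423077.
d = −(3/4) ln(1 − 4p/3) = −0.75 ln(1 − 0.564103) = −0.75 ln(0.435897)
  = −0.75 × (-0.830349) = 0.622762 substitutions/site.

0.623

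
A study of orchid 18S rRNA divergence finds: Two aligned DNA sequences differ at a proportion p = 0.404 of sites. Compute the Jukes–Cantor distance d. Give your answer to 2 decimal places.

0.58

d = −(3/4) ln(1 − 4p/3) = −0.75 ln(1 − 0.538667) = −0.75 ln(0.461333)
  = −0.75 × (-0.773635) = 0.580226 substitutions/site.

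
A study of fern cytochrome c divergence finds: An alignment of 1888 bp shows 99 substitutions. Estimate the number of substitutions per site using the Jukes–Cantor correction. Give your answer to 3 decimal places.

0.054

p = 99/1888 ≈ 0.052436.
d = −(3/4) ln(1 − 4p/3) = −0.75 ln(1 − 0.069915) = −0.75 ln(0.930085)
  = −0.75 × (-0.072479) = 0.054359 substitutions/site.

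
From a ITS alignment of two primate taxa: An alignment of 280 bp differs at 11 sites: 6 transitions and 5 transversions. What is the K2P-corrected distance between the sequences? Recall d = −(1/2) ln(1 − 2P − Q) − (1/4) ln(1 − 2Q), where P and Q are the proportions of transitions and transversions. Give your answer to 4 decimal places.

P = 6/280 ≈ 0.021429 and Q = 5/280 ≈ 0.017857.
Under the Kimura two-parameter model, d = −½ ln(1 − 2P − Q) − ¼ ln(1 − 2Q).
1 − 2P − Q = 0.939285, giving −½ ln(0.939285) = 0.031318.
1 − 2Q = 0.964286, giving −¼ ln(0.964286) = 0.009092.
d = 0.031318 + 0.009092 = 0.040410.

0.0404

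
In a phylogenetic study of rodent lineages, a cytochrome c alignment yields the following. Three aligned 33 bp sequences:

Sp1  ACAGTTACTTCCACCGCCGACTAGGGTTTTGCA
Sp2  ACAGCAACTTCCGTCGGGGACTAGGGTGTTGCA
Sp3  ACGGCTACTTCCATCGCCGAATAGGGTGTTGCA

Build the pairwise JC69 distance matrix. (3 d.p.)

Sp1–Sp2: 7/33 sites differ → p ≈ 0.212121, d = −0.75 ln(1 − 0.282828) = 0.249330 ≈ 0.249.
Sp1–Sp3: 5/33 sites differ → p ≈ 0.151515, d = −0.75 ln(1 − 0.20202) = 0.169254 ≈ 0.169.
Sp2–Sp3: 6/33 sites differ → p ≈ 0.181818, d = −0.75 ln(1 − 0.242424) = 0.208224 ≈ 0.208.

d(Sp1,Sp2) = 0.249, d(Sp1,Sp3) = 0.169, d(Sp2,Sp3) = 0.208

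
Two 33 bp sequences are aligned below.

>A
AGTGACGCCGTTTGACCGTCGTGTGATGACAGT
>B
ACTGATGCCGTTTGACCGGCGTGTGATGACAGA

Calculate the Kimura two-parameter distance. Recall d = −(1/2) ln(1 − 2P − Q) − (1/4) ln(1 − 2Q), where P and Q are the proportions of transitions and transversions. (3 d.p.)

Of 33 sites, 1 differences are transitions and 3 are transversions, so P = 1/33 ≈ 0.030303 and Q = 3/33 ≈ 0.090909.
Under the Kimura two-parameter model, d = −½ ln(1 − 2P − Q) − ¼ ln(1 − 2Q).
1 − 2P − Q = 0.848485, giving −½ ln(0.848485) = 0.082151.
1 − 2Q = 0.818182, giving −¼ ln(0.818182) = 0.050168.
d = 0.082151 + 0.050168 = 0.132319.

0.132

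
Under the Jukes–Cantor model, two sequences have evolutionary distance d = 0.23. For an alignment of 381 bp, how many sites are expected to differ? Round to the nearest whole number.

Invert JC69: p = (3/4)(1 − e^(−4d/3)) = 0.75 × (1 − e^(-0.306667)) = 0.75 × (1 − 0.735896) = 0.198078.
Expected differing sites = pL ≈ 0.198078 × 381 = 75.467718 ≈ 75.

75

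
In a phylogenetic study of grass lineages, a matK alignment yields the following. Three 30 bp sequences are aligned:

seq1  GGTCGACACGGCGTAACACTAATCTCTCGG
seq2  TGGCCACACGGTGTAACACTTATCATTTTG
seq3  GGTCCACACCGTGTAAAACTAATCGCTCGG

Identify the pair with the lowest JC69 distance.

seq1 and seq3

seq1–seq2: 9/30 differ, p = 0.300, d = 0.383.
seq1–seq3: 5/30 differ, p = 0.167, d = 0.188.
seq2–seq3: 9/30 differ, p = 0.300, d = 0.383.
The smallest distance is between seq1 and seq3.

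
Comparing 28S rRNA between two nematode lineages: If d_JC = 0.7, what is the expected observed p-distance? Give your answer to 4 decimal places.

0.4551

p = (3/4)(1 − e^(−4d/3)) = 0.75 × (1 − e^(-0.933333)) = 0.75 × (1 − 0.393241) = 0.455069.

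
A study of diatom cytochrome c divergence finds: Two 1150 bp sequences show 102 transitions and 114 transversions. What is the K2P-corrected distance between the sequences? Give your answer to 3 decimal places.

0.217

P = 102/1150 ≈ 0.088696 and Q = 114/1150 ≈ 0.09913.
Under the Kimura two-parameter model, d = −½ ln(1 − 2P − Q) − ¼ ln(1 − 2Q).
1 − 2P − Q = 0.723478, giving −½ ln(0.723478) = 0.161843.
1 − 2Q = 0.80174, giving −¼ ln(0.80174) = 0.055243.
d = 0.161843 + 0.055243 = 0.217086.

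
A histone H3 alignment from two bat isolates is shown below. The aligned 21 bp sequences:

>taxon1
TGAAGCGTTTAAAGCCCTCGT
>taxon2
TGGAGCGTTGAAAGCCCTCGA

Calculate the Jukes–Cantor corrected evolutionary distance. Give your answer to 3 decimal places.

The sequences differ at 3 of 21 sites (3, 10, 21), so p = 3/21 ≈ 0.142857.
d = −(3/4) ln(1 − 4p/3) = −0.75 ln(1 − 0.190476) = −0.75 ln(0.809524)
  = −0.75 × (-0.211309) = 0.158482 substitutions/site.

0.158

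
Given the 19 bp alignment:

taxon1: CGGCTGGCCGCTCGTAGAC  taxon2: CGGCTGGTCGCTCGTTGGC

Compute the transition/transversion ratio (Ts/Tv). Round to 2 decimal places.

Transitions are A↔G and C↔T; transversions are all other mismatches.
Transitions: 2. Transversions: 1.
R = 2/1 = 2.00.

2.00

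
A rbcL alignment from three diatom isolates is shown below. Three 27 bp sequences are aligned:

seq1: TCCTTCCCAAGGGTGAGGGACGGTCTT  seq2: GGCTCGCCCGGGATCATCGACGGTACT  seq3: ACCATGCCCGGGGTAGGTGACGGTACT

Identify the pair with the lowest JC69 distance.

seq2 and seq3

seq1–seq2: 12/27 differ, p = 0.444, d = 0.673.
seq1–seq3: 10/27 differ, p = 0.370, d = 0.511.
seq2–seq3: 9/27 differ, p = 0.333, d = 0.441.
The smallest distance is between seq2 and seq3.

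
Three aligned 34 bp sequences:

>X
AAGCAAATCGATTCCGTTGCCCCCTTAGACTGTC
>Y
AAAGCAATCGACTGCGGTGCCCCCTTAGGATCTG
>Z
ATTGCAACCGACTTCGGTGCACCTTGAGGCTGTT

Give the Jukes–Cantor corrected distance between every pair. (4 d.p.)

d(X,Y) = 0.3734, d(X,Z) = 0.5347, d(Y,Z) = 0.3734

X–Y: 10/34 sites differ → p ≈ 0.294118, d = −0.75 ln(1 − 0.392157) = 0.373379 ≈ 0.3734.
X–Z: 13/34 sites differ → p ≈ 0.382353, d = −0.75 ln(1 − 0.509804) = 0.534712 ≈ 0.5347.
Y–Z: 10/34 sites differ → p ≈ 0.294118, d = −0.75 ln(1 − 0.392157) = 0.373379 ≈ 0.3734.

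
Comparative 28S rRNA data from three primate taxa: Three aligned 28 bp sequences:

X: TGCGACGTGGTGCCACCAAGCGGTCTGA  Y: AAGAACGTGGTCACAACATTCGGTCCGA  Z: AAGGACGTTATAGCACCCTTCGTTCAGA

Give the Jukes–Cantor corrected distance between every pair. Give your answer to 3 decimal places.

X–Y: 10/28 sites differ → p ≈ 0.357143, d = −0.75 ln(1 − 0.476191) = 0.484971 ≈ 0.485.
X–Z: 12/28 sites differ → p ≈ 0.428571, d = −0.75 ln(1 − 0.571428) = 0.635472 ≈ 0.635.
Y–Z: 9/28 sites differ → p ≈ 0.321429, d = −0.75 ln(1 − 0.428572) = 0.419713 ≈ 0.420.

d(X,Y) = 0.485, d(X,Z) = 0.635, d(Y,Z) = 0.420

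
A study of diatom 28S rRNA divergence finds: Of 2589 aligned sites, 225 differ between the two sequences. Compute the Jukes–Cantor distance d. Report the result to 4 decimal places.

p = 225/2589 ≈ 0.086906.
d = −(3/4) ln(1 − 4p/3) = −0.75 ln(1 − 0.115875) = −0.75 ln(0.884125)
  = −0.75 × (-0.123157) = 0.092368 substitutions/site.

0.0924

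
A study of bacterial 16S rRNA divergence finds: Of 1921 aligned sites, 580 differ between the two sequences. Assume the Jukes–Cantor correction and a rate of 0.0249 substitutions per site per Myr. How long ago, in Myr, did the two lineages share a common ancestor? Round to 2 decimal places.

p = 580/1921 ≈ 0.301926.
d = −(3/4) ln(1 − 4p/3) = −0.75 ln(1 − 0.402568) = −0.75 ln(0.597432)
  = −0.75 × (-0.515115) = 0.386336 substitutions/site.
Under a molecular clock d = 2μt, so t = d/(2μ) = 0.386336 / (2 × 0.0249) = 7.76 Myr.

7.76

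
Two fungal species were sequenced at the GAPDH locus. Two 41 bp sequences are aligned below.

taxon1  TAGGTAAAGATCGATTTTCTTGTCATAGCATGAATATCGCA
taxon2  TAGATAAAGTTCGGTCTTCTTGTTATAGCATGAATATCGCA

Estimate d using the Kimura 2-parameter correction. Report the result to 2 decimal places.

Of 41 sites, 4 differences are transitions and 1 are transversions, so P = 4/41 ≈ 0.097561 and Q = 1/41 ≈ 0.02439.
Under the Kimura two-parameter model, d = −½ ln(1 − 2P − Q) − ¼ ln(1 − 2Q).
1 − 2P − Q = 0.780488, giving −½ ln(0.780488) = 0.123918.
1 − 2Q = 0.95122, giving −¼ ln(0.95122) = 0.012502.
d = 0.123918 + 0.012502 = 0.136420.

0.14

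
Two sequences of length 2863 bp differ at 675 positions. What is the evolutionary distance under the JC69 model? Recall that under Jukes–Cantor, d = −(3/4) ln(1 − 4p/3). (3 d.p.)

0.283

p = 675/2863 ≈ 0.235767.
d = −(3/4) ln(1 − 4p/3) = −0.75 ln(1 − 0.314356) = −0.75 ln(0.685644)
  = −0.75 × (-0.377397) = 0.283048 substitutions/site.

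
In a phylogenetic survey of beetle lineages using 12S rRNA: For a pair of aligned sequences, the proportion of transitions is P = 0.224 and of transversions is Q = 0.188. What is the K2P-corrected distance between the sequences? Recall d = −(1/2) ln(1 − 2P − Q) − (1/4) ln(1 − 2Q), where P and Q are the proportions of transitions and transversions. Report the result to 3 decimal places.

Under the Kimura two-parameter model, d = −½ ln(1 − 2P − Q) − ¼ ln(1 − 2Q).
1 − 2P − Q = 0.364, giving −½ ln(0.364) = 0.505301.
1 − 2Q = 0.624, giving −¼ ln(0.624) = 0.117901.
d = 0.505301 + 0.117901 = 0.623202.

0.623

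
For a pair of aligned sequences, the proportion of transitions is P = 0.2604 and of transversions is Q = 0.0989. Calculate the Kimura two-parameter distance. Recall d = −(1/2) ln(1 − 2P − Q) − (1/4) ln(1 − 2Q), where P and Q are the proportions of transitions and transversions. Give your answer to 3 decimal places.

Under the Kimura two-parameter model, d = −½ ln(1 − 2P − Q) − ¼ ln(1 − 2Q).
1 − 2P − Q = 0.3803, giving −½ ln(0.3803) = 0.483397.
1 − 2Q = 0.8022, giving −¼ ln(0.8022) = 0.055099.
d = 0.483397 + 0.055099 = 0.538496.

0.538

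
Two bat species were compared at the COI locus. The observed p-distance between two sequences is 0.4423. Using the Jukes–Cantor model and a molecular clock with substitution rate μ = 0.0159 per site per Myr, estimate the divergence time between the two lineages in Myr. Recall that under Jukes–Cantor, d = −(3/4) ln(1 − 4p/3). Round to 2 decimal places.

d = −(3/4) ln(1 − 4p/3) = −0.75 ln(1 − 0.589733) = −0.75 ln(0.410267)
  = −0.75 × (-0.890947) = 0.668210 substitutions/site.
Under a molecular clock d = 2μt, so t = d/(2μ) = 0.668210 / (2 × 0.0159) = 21.01 Myr.

21.01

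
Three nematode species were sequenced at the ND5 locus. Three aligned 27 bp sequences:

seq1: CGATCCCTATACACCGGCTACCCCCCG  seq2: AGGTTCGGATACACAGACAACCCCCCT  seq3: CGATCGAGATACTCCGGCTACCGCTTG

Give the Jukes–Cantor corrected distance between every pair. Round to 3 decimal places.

seq1–seq2: 9/27 sites differ → p ≈ 0.333333, d = −0.75 ln(1 − 0.444444) = 0.440839 ≈ 0.441.
seq1–seq3: 7/27 sites differ → p ≈ 0.259259, d = −0.75 ln(1 − 0.345679) = 0.318118 ≈ 0.318.
seq2–seq3: 13/27 sites differ → p ≈ 0.481481, d = −0.75 ln(1 − 0.641975) = 0.770364 ≈ 0.770.

d(seq1,seq2) = 0.441, d(seq1,seq3) = 0.318, d(seq2,seq3) = 0.770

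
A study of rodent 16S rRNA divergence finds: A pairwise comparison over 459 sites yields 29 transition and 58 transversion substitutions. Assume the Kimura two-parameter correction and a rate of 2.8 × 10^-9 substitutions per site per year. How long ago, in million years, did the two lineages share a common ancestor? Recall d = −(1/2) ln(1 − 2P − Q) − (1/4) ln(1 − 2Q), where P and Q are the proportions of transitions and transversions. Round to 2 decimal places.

39.02

P = 29/459 ≈ 0.063181 and Q = 58/459 ≈ 0.126362.
Under the Kimura two-parameter model, d = −½ ln(1 − 2P − Q) − ¼ ln(1 − 2Q).
1 − 2P − Q = 0.747276, giving −½ ln(0.747276) = 0.145660.
1 − 2Q = 0.747276, giving −¼ ln(0.747276) = 0.072830.
d = 0.145660 + 0.072830 = 0.218490.
Under a molecular clock d = 2μt, so t = d/(2μ) = 0.218490 / (2 × 2.8 × 10^-9) = 39.02 million years.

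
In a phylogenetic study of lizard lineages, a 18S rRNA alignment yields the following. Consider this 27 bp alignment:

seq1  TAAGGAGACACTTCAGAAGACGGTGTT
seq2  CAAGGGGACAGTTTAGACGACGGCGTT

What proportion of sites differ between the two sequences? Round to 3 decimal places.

0.222

The sequences differ at 6 of 27 positions (sites 1, 6, 11, 14, 18, 24).
p = 6/27 = 0.222222… ≈ 0.222 (to 3 d.p.).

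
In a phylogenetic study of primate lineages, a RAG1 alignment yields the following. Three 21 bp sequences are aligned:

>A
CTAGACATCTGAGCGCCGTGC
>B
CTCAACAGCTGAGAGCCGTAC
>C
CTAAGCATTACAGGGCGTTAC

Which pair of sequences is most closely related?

A and B

A–B: 5/21 differ, p = 0.238, d = 0.286.
A–C: 9/21 differ, p = 0.429, d = 0.635.
B–C: 9/21 differ, p = 0.429, d = 0.635.
The smallest distance is between A and B.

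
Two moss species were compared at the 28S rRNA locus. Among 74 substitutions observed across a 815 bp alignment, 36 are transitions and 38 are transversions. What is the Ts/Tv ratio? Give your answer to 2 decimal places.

R = 36/38 = 0.947368… ≈ 0.95 (to 2 d.p.).

0.95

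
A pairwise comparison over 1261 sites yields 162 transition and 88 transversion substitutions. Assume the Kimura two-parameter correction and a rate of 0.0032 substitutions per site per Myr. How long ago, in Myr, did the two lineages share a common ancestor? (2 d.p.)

P = 162/1261 ≈ 0.128469 and Q = 88/1261 ≈ 0.069786.
Under the Kimura two-parameter model, d = −½ ln(1 − 2P − Q) − ¼ ln(1 − 2Q).
1 − 2P − Q = 0.673276, giving −½ ln(0.673276) = 0.197800.
1 − 2Q = 0.860428, giving −¼ ln(0.860428) = 0.037581.
d = 0.197800 + 0.037581 = 0.235381.
Under a molecular clock d = 2μt, so t = d/(2μ) = 0.235381 / (2 × 0.0032) = 36.78 Myr.

36.78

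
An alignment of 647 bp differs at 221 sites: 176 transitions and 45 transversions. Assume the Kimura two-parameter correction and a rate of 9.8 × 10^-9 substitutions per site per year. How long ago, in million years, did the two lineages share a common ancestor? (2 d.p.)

P = 176/647 ≈ 0.272025 and Q = 45/647 ≈ 0.069552.
Under the Kimura two-parameter model, d = −½ ln(1 − 2P − Q) − ¼ ln(1 − 2Q).
1 − 2P − Q = 0.386398, giving −½ ln(0.386398) = 0.475444.
1 − 2Q = 0.860896, giving −¼ ln(0.860896) = 0.037445.
d = 0.475444 + 0.037445 = 0.512889.
Under a molecular clock d = 2μt, so t = d/(2μ) = 0.512889 / (2 × 9.8 × 10^-9) = 26.17 million years.

26.17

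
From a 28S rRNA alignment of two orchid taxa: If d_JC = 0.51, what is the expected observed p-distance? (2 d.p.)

p = (3/4)(1 − e^(−4d/3)) = 0.75 × (1 − e^(-0.68)) = 0.75 × (1 − 0.506617) = 0.370037.

0.37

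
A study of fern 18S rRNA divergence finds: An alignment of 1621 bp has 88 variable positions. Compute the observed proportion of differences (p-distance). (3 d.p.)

p = 88/1621 = 0.054287… ≈ 0.054 (to 3 d.p.).

0.054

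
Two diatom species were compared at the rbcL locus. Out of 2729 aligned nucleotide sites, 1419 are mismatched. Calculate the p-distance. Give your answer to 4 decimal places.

0.5200

p = 1419/2729 = 0.519970… ≈ 0.5200 (to 4 d.p.).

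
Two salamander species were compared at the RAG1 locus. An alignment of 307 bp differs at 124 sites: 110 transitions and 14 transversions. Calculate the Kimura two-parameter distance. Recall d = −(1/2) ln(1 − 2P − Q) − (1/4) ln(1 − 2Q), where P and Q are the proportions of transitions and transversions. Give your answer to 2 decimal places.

0.74

P = 110/307 ≈ 0.358306 and Q = 14/307 ≈ 0.045603.
Under the Kimura two-parameter model, d = −½ ln(1 − 2P − Q) − ¼ ln(1 − 2Q).
1 − 2P − Q = 0.237785, giving −½ ln(0.237785) = 0.718194.
1 − 2Q = 0.908794, giving −¼ ln(0.908794) = 0.023909.
d = 0.718194 + 0.023909 = 0.742103.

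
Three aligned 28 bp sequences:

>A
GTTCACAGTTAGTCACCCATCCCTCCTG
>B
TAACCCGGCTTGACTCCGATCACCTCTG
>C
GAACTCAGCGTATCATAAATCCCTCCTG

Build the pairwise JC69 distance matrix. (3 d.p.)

d(A,B) = 0.724, d(A,C) = 0.485, d(B,C) = 0.724

A–B: 13/28 sites differ → p ≈ 0.464286, d = −0.75 ln(1 − 0.619048) = 0.723811 ≈ 0.724.
A–C: 10/28 sites differ → p ≈ 0.357143, d = −0.75 ln(1 − 0.476191) = 0.484971 ≈ 0.485.
B–C: 13/28 sites differ → p ≈ 0.464286, d = −0.75 ln(1 − 0.619048) = 0.723811 ≈ 0.724.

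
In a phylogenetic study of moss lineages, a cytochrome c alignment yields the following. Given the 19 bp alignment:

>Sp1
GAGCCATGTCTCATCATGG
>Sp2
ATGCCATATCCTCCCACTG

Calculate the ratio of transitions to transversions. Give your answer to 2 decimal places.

2.00

Transitions are A↔G and C↔T; transversions are all other mismatches.
Transitions: 6. Transversions: 3.
R = 6/3 = 2.00.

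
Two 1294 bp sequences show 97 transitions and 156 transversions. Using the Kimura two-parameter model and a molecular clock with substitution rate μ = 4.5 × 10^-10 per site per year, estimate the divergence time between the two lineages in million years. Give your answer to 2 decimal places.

P = 97/1294 ≈ 0.074961 and Q = 156/1294 ≈ 0.120556.
Under the Kimura two-parameter model, d = −½ ln(1 − 2P − Q) − ¼ ln(1 − 2Q).
1 − 2P − Q = 0.729522, giving −½ ln(0.729522) = 0.157683.
1 − 2Q = 0.758888, giving −¼ ln(0.758888) = 0.068975.
d = 0.157683 + 0.068975 = 0.226658.
Under a molecular clock d = 2μt, so t = d/(2μ) = 0.226658 / (2 × 4.5 × 10^-10) = 251.84 million years.

251.84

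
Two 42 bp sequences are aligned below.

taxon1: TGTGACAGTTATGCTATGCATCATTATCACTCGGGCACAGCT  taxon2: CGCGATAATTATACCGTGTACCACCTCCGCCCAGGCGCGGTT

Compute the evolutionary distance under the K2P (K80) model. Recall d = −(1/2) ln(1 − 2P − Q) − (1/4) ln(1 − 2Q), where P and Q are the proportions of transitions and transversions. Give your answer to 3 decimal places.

1.076

Of 42 sites, 18 differences are transitions and 1 are transversions, so P = 18/42 ≈ 0.428571 and Q = 1/42 ≈ 0.02381.
Under the Kimura two-parameter model, d = −½ ln(1 − 2P − Q) − ¼ ln(1 − 2Q).
1 − 2P − Q = 0.119048, giving −½ ln(0.119048) = 1.064114.
1 − 2Q = 0.95238, giving −¼ ln(0.95238) = 0.012198.
d = 1.064114 + 0.012198 = 1.076312.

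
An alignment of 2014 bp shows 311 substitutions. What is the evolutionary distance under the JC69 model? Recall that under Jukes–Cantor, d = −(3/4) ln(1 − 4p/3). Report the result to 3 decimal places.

p = 311/2014 ≈ 0.154419.
d = −(3/4) ln(1 − 4p/3) = −0.75 ln(1 − 0.205892) = −0.75 ln(0.794108)
  = −0.75 × (-0.230536) = 0.172902 substitutions/site.

0.173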